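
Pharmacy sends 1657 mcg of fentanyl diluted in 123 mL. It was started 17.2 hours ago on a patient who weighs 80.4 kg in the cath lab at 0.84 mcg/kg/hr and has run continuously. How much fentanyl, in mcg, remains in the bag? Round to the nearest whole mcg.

Dose = 0.84 mcg/kg/hr × 80.4 kg = 67.536 mcg/hr
Concentration = 1657 mcg ÷ 123 mL = 13.47154 mcg/mL
Rate = 67.536 mcg/hr ÷ 13.47154 mcg/mL = 5.013234 mL/hr
Volume infused = 5.013234 mL/hr × 17.2 hr = 86.22762 mL
Volume remaining = 123 − 86.22762 = 36.77238 mL
Drug remaining = 36.77238 mL × 13.47154 mcg/mL = 495.3808 mcg

495 mcg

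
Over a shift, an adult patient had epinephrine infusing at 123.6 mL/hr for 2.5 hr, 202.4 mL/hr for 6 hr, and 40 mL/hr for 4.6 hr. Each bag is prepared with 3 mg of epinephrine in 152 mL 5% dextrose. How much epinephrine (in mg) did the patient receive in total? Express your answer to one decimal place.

Concentration = 3 mg ÷ 152 mL = 0.01973684 mg/mL
Stage 1: 123.6 mL/hr × 2.5 hr = 309 mL → 309 mL × 0.01973684 mg/mL = 6.098684 mg
Stage 2: 202.4 mL/hr × 6 hr = 1214.4 mL → 1214.4 mL × 0.01973684 mg/mL = 23.96842 mg
Stage 3: 40 mL/hr × 4.6 hr = 184 mL → 184 mL × 0.01973684 mg/mL = 3.631579 mg
Total = 6.098684 + 23.96842 + 3.631579 = 33.69868 mg

33.7 mg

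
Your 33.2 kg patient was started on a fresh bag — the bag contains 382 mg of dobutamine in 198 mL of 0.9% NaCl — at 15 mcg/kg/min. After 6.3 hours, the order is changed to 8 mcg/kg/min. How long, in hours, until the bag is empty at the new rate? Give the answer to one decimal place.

Initial rate:
Dose = 15 mcg/kg/min × 33.2 kg = 498 mcg/min
498 mcg/min × 60 min/hr = 29880 mcg/hr
Concentration = 382 mg ÷ 198 mL = 1.929293 mg/mL = 1929.293 mcg/mL
Rate = 29880 mcg/hr ÷ 1929.293 mcg/mL = 15.48754 mL/hr
Volume infused so far = 15.48754 mL/hr × 6.3 hr = 97.5715 mL
Volume remaining = 198 − 97.5715 = 100.4285 mL
New rate:
Dose = 8 mcg/kg/min × 33.2 kg = 265.6 mcg/min
265.6 mcg/min × 60 min/hr = 15936 mcg/hr
Rate = 15936 mcg/hr ÷ 1929.293 mcg/mL = 8.260021 mL/hr
Time remaining = 100.4285 mL ÷ 8.260021 mL/hr = 12.15838 hr

12.2 hours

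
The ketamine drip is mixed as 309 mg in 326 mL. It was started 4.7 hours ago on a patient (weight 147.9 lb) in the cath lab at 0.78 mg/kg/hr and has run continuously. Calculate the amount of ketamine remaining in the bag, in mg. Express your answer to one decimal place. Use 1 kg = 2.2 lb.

62.5 mg

Weight = 147.9 lb ÷ 2.2 lb/kg = 67.22727 kg
Dose = 0.78 mg/kg/hr × 67.22727 kg = 52.43727 mg/hr
Concentration = 309 mg ÷ 326 mL = 0.9478528 mg/mL
Rate = 52.43727 mg/hr ÷ 0.9478528 mg/mL = 55.32217 mL/hr
Volume infused = 55.32217 mL/hr × 4.7 hr = 260.0142 mL
Volume remaining = 326 − 260.0142 = 65.9858 mL
Drug remaining = 65.9858 mL × 0.9478528 mg/mL = 62.54482 mg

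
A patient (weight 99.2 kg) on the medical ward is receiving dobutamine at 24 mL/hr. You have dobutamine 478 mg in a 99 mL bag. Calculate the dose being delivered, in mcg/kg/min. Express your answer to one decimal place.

19.5 mcg/kg/min

Concentration = 478 mg ÷ 99 mL = 4.828283 mg/mL = 4828.283 mcg/mL
Drug rate = 24 mL/hr × 4828.283 mcg/mL = 115878.8 mcg/hr
115878.8 mcg/hr ÷ 60 min/hr = 1931.313 mcg/min
1931.313 mcg/min ÷ 99.2 kg = 19.46888 mcg/kg/min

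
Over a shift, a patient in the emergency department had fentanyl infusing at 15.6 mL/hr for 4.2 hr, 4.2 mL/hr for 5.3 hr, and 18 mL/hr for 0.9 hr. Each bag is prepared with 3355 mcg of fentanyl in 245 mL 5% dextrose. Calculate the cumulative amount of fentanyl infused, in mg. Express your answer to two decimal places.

1.42 mg

Concentration = 3355 mcg ÷ 245 mL = 13.69388 mcg/mL
Stage 1: 15.6 mL/hr × 4.2 hr = 65.52 mL → 65.52 mL × 13.69388 mcg/mL = 897.2229 mcg
Stage 2: 4.2 mL/hr × 5.3 hr = 22.26 mL → 22.26 mL × 13.69388 mcg/mL = 304.8257 mcg
Stage 3: 18 mL/hr × 0.9 hr = 16.2 mL → 16.2 mL × 13.69388 mcg/mL = 221.8408 mcg
Total = 897.2229 + 304.8257 + 221.8408 = 1423.889 mcg = 1.423889 mg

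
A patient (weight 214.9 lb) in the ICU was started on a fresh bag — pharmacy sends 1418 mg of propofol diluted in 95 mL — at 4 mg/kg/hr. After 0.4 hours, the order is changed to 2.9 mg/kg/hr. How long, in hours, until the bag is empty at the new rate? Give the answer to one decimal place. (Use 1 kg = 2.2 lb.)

4.5 hours

Initial rate:
Weight = 214.9 lb ÷ 2.2 lb/kg = 97.68182 kg
Dose = 4 mg/kg/hr × 97.68182 kg = 390.7273 mg/hr
Concentration = 1418 mg ÷ 95 mL = 14.92632 mg/mL
Rate = 390.7273 mg/hr ÷ 14.92632 mg/mL = 26.17707 mL/hr
Volume infused so far = 26.17707 mL/hr × 0.4 hr = 10.47083 mL
Volume remaining = 95 − 10.47083 = 84.52917 mL
New rate:
Dose = 2.9 mg/kg/hr × 97.68182 kg = 283.2773 mg/hr
Rate = 283.2773 mg/hr ÷ 14.92632 mg/mL = 18.97838 mL/hr
Time remaining = 84.52917 mL ÷ 18.97838 mL/hr = 4.453972 hr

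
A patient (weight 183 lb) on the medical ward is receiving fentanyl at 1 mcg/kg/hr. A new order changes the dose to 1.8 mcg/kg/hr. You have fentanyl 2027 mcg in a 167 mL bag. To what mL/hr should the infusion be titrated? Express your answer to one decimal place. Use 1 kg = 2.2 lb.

Weight = 183 lb ÷ 2.2 lb/kg = 83.18182 kg
Dose = 1.8 mcg/kg/hr × 83.18182 kg = 149.7273 mcg/hr
Concentration = 2027 mcg ÷ 167 mL = 12.13772 mcg/mL
Rate = 149.7273 mcg/hr ÷ 12.13772 mcg/mL = 12.3357 mL/hr

12.3 mL/hr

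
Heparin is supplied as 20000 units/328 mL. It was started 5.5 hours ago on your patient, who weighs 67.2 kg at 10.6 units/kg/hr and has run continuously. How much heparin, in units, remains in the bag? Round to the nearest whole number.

16082 units

Dose = 10.6 units/kg/hr × 67.2 kg = 712.32 units/hr
Concentration = 20000 units ÷ 328 mL = 60.97561 units/mL
Rate = 712.32 units/hr ÷ 60.97561 units/mL = 11.68205 mL/hr
Volume infused = 11.68205 mL/hr × 5.5 hr = 64.25126 mL
Volume remaining = 328 − 64.25126 = 263.7487 mL
Drug remaining = 263.7487 mL × 60.97561 units/mL = 16082.24 units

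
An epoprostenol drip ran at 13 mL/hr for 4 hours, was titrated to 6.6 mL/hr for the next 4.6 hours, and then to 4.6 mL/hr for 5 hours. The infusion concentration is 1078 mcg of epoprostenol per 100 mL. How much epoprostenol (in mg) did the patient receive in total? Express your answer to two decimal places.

Concentration = 1078 mcg ÷ 100 mL = 10.78 mcg/mL
Stage 1: 13 mL/hr × 4 hr = 52 mL → 52 mL × 10.78 mcg/mL = 560.56 mcg
Stage 2: 6.6 mL/hr × 4.6 hr = 30.36 mL → 30.36 mL × 10.78 mcg/mL = 327.2808 mcg
Stage 3: 4.6 mL/hr × 5 hr = 23 mL → 23 mL × 10.78 mcg/mL = 247.94 mcg
Total = 560.56 + 327.2808 + 247.94 = 1135.781 mcg = 1.135781 mg

1.14 mg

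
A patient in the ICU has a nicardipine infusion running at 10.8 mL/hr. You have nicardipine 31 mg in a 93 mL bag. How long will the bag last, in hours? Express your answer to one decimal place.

Duration = 93 mL ÷ 10.8 mL/hr = 8.611111 hr

8.6 hours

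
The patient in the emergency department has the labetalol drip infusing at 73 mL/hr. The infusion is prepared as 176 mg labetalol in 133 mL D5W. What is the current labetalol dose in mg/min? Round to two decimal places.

1.61 mg/min

Concentration = 176 mg ÷ 133 mL = 1.323308 mg/mL
Drug rate = 73 mL/hr × 1.323308 mg/mL = 96.6015 mg/hr
96.6015 mg/hr ÷ 60 min/hr = 1.610025 mg/min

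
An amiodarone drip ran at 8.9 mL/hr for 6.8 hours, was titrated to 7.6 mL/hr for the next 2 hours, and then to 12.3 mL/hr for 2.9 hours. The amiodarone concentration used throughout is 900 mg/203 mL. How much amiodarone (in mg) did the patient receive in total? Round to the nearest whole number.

Concentration = 900 mg ÷ 203 mL = 4.433498 mg/mL
Stage 1: 8.9 mL/hr × 6.8 hr = 60.52 mL → 60.52 mL × 4.433498 mg/mL = 268.3153 mg
Stage 2: 7.6 mL/hr × 2 hr = 15.2 mL → 15.2 mL × 4.433498 mg/mL = 67.38916 mg
Stage 3: 12.3 mL/hr × 2.9 hr = 35.67 mL → 35.67 mL × 4.433498 mg/mL = 158.1429 mg
Total = 268.3153 + 67.38916 + 158.1429 = 493.8473 mg

494 mg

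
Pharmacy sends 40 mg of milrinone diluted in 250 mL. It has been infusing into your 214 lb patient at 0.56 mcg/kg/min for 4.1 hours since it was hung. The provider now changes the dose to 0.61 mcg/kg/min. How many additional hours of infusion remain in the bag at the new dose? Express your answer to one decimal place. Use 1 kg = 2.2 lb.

Initial rate:
Weight = 214 lb ÷ 2.2 lb/kg = 97.27273 kg
Dose = 0.56 mcg/kg/min × 97.27273 kg = 54.47273 mcg/min
54.47273 mcg/min × 60 min/hr = 3268.364 mcg/hr
Concentration = 40 mg ÷ 250 mL = 0.16 mg/mL = 160 mcg/mL
Rate = 3268.364 mcg/hr ÷ 160 mcg/mL = 20.42727 mL/hr
Volume infused so far = 20.42727 mL/hr × 4.1 hr = 83.75182 mL
Volume remaining = 250 − 83.75182 = 166.2482 mL
New rate:
Dose = 0.61 mcg/kg/min × 97.27273 kg = 59.33636 mcg/min
59.33636 mcg/min × 60 min/hr = 3560.182 mcg/hr
Rate = 3560.182 mcg/hr ÷ 160 mcg/mL = 22.25114 mL/hr
Time remaining = 166.2482 mL ÷ 22.25114 mL/hr = 7.471447 hr

7.5 hours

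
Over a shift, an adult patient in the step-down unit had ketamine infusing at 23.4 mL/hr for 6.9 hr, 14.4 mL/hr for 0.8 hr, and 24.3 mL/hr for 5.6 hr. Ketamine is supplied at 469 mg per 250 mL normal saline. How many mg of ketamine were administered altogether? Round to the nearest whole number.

580 mg

Concentration = 469 mg ÷ 250 mL = 1.876 mg/mL
Stage 1: 23.4 mL/hr × 6.9 hr = 161.46 mL → 161.46 mL × 1.876 mg/mL = 302.899 mg
Stage 2: 14.4 mL/hr × 0.8 hr = 11.52 mL → 11.52 mL × 1.876 mg/mL = 21.61152 mg
Stage 3: 24.3 mL/hr × 5.6 hr = 136.08 mL → 136.08 mL × 1.876 mg/mL = 255.2861 mg
Total = 302.899 + 21.61152 + 255.2861 = 579.7966 mg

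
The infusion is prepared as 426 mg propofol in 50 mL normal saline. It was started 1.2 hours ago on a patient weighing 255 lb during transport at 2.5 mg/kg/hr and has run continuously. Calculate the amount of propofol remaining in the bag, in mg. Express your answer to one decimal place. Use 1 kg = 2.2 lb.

78.3 mg

Weight = 255 lb ÷ 2.2 lb/kg = 115.9091 kg
Dose = 2.5 mg/kg/hr × 115.9091 kg = 289.7727 mg/hr
Concentration = 426 mg ÷ 50 mL = 8.52 mg/mL
Rate = 289.7727 mg/hr ÷ 8.52 mg/mL = 34.01088 mL/hr
Volume infused = 34.01088 mL/hr × 1.2 hr = 40.81306 mL
Volume remaining = 50 − 40.81306 = 9.18694 mL
Drug remaining = 9.18694 mL × 8.52 mg/mL = 78.27273 mg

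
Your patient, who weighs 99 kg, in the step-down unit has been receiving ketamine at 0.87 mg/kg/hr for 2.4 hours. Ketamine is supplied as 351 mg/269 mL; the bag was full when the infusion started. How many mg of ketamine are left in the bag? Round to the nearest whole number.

144 mg

Dose = 0.87 mg/kg/hr × 99 kg = 86.13 mg/hr
Concentration = 351 mg ÷ 269 mL = 1.304833 mg/mL
Rate = 86.13 mg/hr ÷ 1.304833 mg/mL = 66.00846 mL/hr
Volume infused = 66.00846 mL/hr × 2.4 hr = 158.4203 mL
Volume remaining = 269 − 158.4203 = 110.5797 mL
Drug remaining = 110.5797 mL × 1.304833 mg/mL = 144.288 mg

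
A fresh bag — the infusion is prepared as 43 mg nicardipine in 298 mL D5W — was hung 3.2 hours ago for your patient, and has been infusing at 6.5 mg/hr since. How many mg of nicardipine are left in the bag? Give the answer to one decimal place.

22.2 mg

Concentration = 43 mg ÷ 298 mL = 0.1442953 mg/mL
Rate = 6.5 mg/hr ÷ 0.1442953 mg/mL = 45.04651 mL/hr
Volume infused = 45.04651 mL/hr × 3.2 hr = 144.1488 mL
Volume remaining = 298 − 144.1488 = 153.8512 mL
Drug remaining = 153.8512 mL × 0.1442953 mg/mL = 22.2 mg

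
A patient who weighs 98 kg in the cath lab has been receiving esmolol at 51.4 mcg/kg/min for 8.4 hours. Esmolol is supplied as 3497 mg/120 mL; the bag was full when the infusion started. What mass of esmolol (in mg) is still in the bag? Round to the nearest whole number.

958 mg

Dose = 51.4 mcg/kg/min × 98 kg = 5037.2 mcg/min
5037.2 mcg/min × 60 min/hr = 302232 mcg/hr
Concentration = 3497 mg ÷ 120 mL = 29.14167 mg/mL = 29141.67 mcg/mL
Rate = 302232 mcg/hr ÷ 29141.67 mcg/mL = 10.37113 mL/hr
Volume infused = 10.37113 mL/hr × 8.4 hr = 87.11749 mL
Volume remaining = 120 − 87.11749 = 32.88251 mL
Drug remaining = 32.88251 mL × 29141.67 mcg/mL = 958251.2 mcg = 958.2512 mg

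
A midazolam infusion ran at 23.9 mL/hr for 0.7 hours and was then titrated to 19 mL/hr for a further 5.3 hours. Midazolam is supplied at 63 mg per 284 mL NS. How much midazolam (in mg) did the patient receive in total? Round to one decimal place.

Concentration = 63 mg ÷ 284 mL = 0.221831 mg/mL
Stage 1: 23.9 mL/hr × 0.7 hr = 16.73 mL → 16.73 mL × 0.221831 mg/mL = 3.711232 mg
Stage 2: 19 mL/hr × 5.3 hr = 100.7 mL → 100.7 mL × 0.221831 mg/mL = 22.33838 mg
Total = 3.711232 + 22.33838 = 26.04961 mg

26.0 mg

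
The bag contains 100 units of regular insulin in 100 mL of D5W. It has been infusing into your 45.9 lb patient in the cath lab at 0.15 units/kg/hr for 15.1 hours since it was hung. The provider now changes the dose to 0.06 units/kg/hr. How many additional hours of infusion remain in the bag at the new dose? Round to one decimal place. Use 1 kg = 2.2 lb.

42.1 hours

Initial rate:
Weight = 45.9 lb ÷ 2.2 lb/kg = 20.86364 kg
Dose = 0.15 units/kg/hr × 20.86364 kg = 3.129545 units/hr
Concentration = 100 units ÷ 100 mL = 1 units/mL
Rate = 3.129545 units/hr ÷ 1 units/mL = 3.129545 mL/hr
Volume infused so far = 3.129545 mL/hr × 15.1 hr = 47.25614 mL
Volume remaining = 100 − 47.25614 = 52.74386 mL
New rate:
Dose = 0.06 units/kg/hr × 20.86364 kg = 1.251818 units/hr
Rate = 1.251818 units/hr ÷ 1 units/mL = 1.251818 mL/hr
Time remaining = 52.74386 mL ÷ 1.251818 mL/hr = 42.13381 hr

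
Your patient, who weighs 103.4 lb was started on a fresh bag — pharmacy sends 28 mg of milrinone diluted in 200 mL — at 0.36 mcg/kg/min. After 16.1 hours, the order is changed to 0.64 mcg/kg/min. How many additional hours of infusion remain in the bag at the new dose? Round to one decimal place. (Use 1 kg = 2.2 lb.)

6.5 hours

Initial rate:
Weight = 103.4 lb ÷ 2.2 lb/kg = 47 kg
Dose = 0.36 mcg/kg/min × 47 kg = 16.92 mcg/min
16.92 mcg/min × 60 min/hr = 1015.2 mcg/hr
Concentration = 28 mg ÷ 200 mL = 0.14 mg/mL = 140 mcg/mL
Rate = 1015.2 mcg/hr ÷ 140 mcg/mL = 7.251429 mL/hr
Volume infused so far = 7.251429 mL/hr × 16.1 hr = 116.748 mL
Volume remaining = 200 − 116.748 = 83.252 mL
New rate:
Dose = 0.64 mcg/kg/min × 47 kg = 30.08 mcg/min
30.08 mcg/min × 60 min/hr = 1804.8 mcg/hr
Rate = 1804.8 mcg/hr ÷ 140 mcg/mL = 12.89143 mL/hr
Time remaining = 83.252 mL ÷ 12.89143 mL/hr = 6.457934 hr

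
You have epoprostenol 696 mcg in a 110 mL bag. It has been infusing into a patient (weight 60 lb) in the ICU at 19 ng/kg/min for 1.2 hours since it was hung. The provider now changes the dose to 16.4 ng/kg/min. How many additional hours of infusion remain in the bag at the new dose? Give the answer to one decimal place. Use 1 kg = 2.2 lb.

Initial rate:
Weight = 60 lb ÷ 2.2 lb/kg = 27.27273 kg
Dose = 19 ng/kg/min × 27.27273 kg = 518.1818 ng/min
518.1818 ng/min × 60 min/hr = 31090.91 ng/hr
Concentration = 696 mcg ÷ 110 mL = 6.327273 mcg/mL = 6327.273 ng/mL
Rate = 31090.91 ng/hr ÷ 6327.273 ng/mL = 4.913793 mL/hr
Volume infused so far = 4.913793 mL/hr × 1.2 hr = 5.896552 mL
Volume remaining = 110 − 5.896552 = 104.1034 mL
New rate:
Dose = 16.4 ng/kg/min × 27.27273 kg = 447.2727 ng/min
447.2727 ng/min × 60 min/hr = 26836.36 ng/hr
Rate = 26836.36 ng/hr ÷ 6327.273 ng/mL = 4.241379 mL/hr
Time remaining = 104.1034 mL ÷ 4.241379 mL/hr = 24.54472 hr

24.5 hours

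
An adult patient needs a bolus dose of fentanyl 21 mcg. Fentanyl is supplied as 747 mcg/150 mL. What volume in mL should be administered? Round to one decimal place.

Concentration = 747 mcg ÷ 150 mL = 4.98 mcg/mL
Volume = 21 mcg ÷ 4.98 mcg/mL = 4.216867 mL

4.2 mL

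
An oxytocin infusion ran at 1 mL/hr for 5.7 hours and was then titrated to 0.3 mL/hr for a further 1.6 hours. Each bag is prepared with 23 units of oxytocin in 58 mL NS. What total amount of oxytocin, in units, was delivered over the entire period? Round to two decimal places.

Concentration = 23 units ÷ 58 mL = 0.3965517 units/mL
Stage 1: 1 mL/hr × 5.7 hr = 5.7 mL → 5.7 mL × 0.3965517 units/mL = 2.260345 units
Stage 2: 0.3 mL/hr × 1.6 hr = 0.48 mL → 0.48 mL × 0.3965517 units/mL = 0.1903448 units
Total = 2.260345 + 0.1903448 = 2.45069 units

2.45 units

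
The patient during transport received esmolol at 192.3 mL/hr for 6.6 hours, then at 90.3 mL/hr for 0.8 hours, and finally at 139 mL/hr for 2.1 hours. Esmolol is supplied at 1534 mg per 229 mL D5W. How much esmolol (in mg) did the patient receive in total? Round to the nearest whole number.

Concentration = 1534 mg ÷ 229 mL = 6.69869 mg/mL
Stage 1: 192.3 mL/hr × 6.6 hr = 1269.18 mL → 1269.18 mL × 6.69869 mg/mL = 8501.843 mg
Stage 2: 90.3 mL/hr × 0.8 hr = 72.24 mL → 72.24 mL × 6.69869 mg/mL = 483.9134 mg
Stage 3: 139 mL/hr × 2.1 hr = 291.9 mL → 291.9 mL × 6.69869 mg/mL = 1955.348 mg
Total = 8501.843 + 483.9134 + 1955.348 = 10941.1 mg

10941 mg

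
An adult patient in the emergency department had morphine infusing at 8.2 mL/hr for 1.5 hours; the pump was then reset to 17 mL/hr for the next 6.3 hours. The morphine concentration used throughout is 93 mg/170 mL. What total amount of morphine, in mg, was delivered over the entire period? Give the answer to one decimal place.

65.3 mg

Concentration = 93 mg ÷ 170 mL = 0.5470588 mg/mL
Stage 1: 8.2 mL/hr × 1.5 hr = 12.3 mL → 12.3 mL × 0.5470588 mg/mL = 6.728824 mg
Stage 2: 17 mL/hr × 6.3 hr = 107.1 mL → 107.1 mL × 0.5470588 mg/mL = 58.59 mg
Total = 6.728824 + 58.59 = 65.31882 mg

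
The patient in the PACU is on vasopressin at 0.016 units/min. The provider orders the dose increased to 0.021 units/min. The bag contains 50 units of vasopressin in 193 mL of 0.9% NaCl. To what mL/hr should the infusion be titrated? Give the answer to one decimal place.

0.021 units/min × 60 min/hr = 1.26 units/hr
Concentration = 50 units ÷ 193 mL = 0.2590674 units/mL
Rate = 1.26 units/hr ÷ 0.2590674 units/mL = 4.8636 mL/hr

4.9 mL/hr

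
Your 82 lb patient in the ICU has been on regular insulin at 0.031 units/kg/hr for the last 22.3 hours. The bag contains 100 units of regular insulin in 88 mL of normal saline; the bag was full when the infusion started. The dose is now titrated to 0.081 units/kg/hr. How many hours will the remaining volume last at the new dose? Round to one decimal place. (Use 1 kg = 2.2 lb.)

24.6 hours

Initial rate:
Weight = 82 lb ÷ 2.2 lb/kg = 37.27273 kg
Dose = 0.031 units/kg/hr × 37.27273 kg = 1.155455 units/hr
Concentration = 100 units ÷ 88 mL = 1.136364 units/mL
Rate = 1.155455 units/hr ÷ 1.136364 units/mL = 1.0168 mL/hr
Volume infused so far = 1.0168 mL/hr × 22.3 hr = 22.67464 mL
Volume remaining = 88 − 22.67464 = 65.32536 mL
New rate:
Dose = 0.081 units/kg/hr × 37.27273 kg = 3.019091 units/hr
Rate = 3.019091 units/hr ÷ 1.136364 units/mL = 2.6568 mL/hr
Time remaining = 65.32536 mL ÷ 2.6568 mL/hr = 24.58799 hr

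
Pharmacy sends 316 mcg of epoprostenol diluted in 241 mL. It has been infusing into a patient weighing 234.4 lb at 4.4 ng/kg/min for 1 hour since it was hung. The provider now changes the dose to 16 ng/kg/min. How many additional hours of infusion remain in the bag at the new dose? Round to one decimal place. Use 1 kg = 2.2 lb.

Initial rate:
Weight = 234.4 lb ÷ 2.2 lb/kg = 106.5455 kg
Dose = 4.4 ng/kg/min × 106.5455 kg = 468.8 ng/min
468.8 ng/min × 60 min/hr = 28128 ng/hr
Concentration = 316 mcg ÷ 241 mL = 1.311203 mcg/mL = 1311.203 ng/mL
Rate = 28128 ng/hr ÷ 1311.203 ng/mL = 21.45205 mL/hr
Volume infused so far = 21.45205 mL/hr × 1 hr = 21.45205 mL
Volume remaining = 241 − 21.45205 = 219.5479 mL
New rate:
Dose = 16 ng/kg/min × 106.5455 kg = 1704.727 ng/min
1704.727 ng/min × 60 min/hr = 102283.6 ng/hr
Rate = 102283.6 ng/hr ÷ 1311.203 ng/mL = 78.00746 mL/hr
Time remaining = 219.5479 mL ÷ 78.00746 mL/hr = 2.814448 hr

2.8 hours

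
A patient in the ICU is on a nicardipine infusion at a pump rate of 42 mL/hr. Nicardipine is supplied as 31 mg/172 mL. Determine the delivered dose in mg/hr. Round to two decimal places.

Concentration = 31 mg ÷ 172 mL = 0.1802326 mg/mL
Drug rate = 42 mL/hr × 0.1802326 mg/mL = 7.569767 mg/hr

7.57 mg/hr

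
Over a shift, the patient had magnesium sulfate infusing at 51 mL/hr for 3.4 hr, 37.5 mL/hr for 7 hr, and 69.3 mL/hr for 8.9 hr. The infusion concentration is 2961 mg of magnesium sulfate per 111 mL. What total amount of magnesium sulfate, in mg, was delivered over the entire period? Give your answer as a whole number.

Concentration = 2961 mg ÷ 111 mL = 26.67568 mg/mL
Stage 1: 51 mL/hr × 3.4 hr = 173.4 mL → 173.4 mL × 26.67568 mg/mL = 4625.562 mg
Stage 2: 37.5 mL/hr × 7 hr = 262.5 mL → 262.5 mL × 26.67568 mg/mL = 7002.365 mg
Stage 3: 69.3 mL/hr × 8.9 hr = 616.77 mL → 616.77 mL × 26.67568 mg/mL = 16452.76 mg
Total = 4625.562 + 7002.365 + 16452.76 = 28080.68 mg

28081 mg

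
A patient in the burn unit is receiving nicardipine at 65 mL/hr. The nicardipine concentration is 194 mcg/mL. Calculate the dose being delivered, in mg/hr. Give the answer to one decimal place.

12.6 mg/hr

Concentration = 194 mcg/mL = 0.194 mg/mL
Drug rate = 65 mL/hr × 0.194 mg/mL = 12.61 mg/hr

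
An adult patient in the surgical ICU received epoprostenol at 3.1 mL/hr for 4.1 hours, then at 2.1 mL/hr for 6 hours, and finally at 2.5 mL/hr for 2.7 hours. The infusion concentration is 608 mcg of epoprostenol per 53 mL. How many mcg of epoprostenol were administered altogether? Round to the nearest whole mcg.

368 mcg

Concentration = 608 mcg ÷ 53 mL = 11.4717 mcg/mL
Stage 1: 3.1 mL/hr × 4.1 hr = 12.71 mL → 12.71 mL × 11.4717 mcg/mL = 145.8053 mcg
Stage 2: 2.1 mL/hr × 6 hr = 12.6 mL → 12.6 mL × 11.4717 mcg/mL = 144.5434 mcg
Stage 3: 2.5 mL/hr × 2.7 hr = 6.75 mL → 6.75 mL × 11.4717 mcg/mL = 77.43396 mcg
Total = 145.8053 + 144.5434 + 77.43396 = 367.7826 mcg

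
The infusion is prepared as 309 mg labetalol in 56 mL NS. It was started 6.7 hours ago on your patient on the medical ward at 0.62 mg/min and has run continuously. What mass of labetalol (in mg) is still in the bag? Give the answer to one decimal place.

0.62 mg/min × 60 min/hr = 37.2 mg/hr
Concentration = 309 mg ÷ 56 mL = 5.517857 mg/mL
Rate = 37.2 mg/hr ÷ 5.517857 mg/mL = 6.741748 mL/hr
Volume infused = 6.741748 mL/hr × 6.7 hr = 45.16971 mL
Volume remaining = 56 − 45.16971 = 10.83029 mL
Drug remaining = 10.83029 mL × 5.517857 mg/mL = 59.76 mg

59.8 mg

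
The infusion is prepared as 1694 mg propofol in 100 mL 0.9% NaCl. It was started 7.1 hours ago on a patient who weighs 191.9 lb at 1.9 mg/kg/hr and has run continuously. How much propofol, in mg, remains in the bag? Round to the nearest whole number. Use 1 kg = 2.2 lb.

517 mg

Weight = 191.9 lb ÷ 2.2 lb/kg = 87.22727 kg
Dose = 1.9 mg/kg/hr × 87.22727 kg = 165.7318 mg/hr
Concentration = 1694 mg ÷ 100 mL = 16.94 mg/mL
Rate = 165.7318 mg/hr ÷ 16.94 mg/mL = 9.78346 mL/hr
Volume infused = 9.78346 mL/hr × 7.1 hr = 69.46257 mL
Volume remaining = 100 − 69.46257 = 30.53743 mL
Drug remaining = 30.53743 mL × 16.94 mg/mL = 517.3041 mg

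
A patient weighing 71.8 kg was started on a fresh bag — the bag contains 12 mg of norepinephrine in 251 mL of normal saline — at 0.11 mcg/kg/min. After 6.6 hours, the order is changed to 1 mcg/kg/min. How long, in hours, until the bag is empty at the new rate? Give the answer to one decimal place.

Initial rate:
Dose = 0.11 mcg/kg/min × 71.8 kg = 7.898 mcg/min
7.898 mcg/min × 60 min/hr = 473.88 mcg/hr
Concentration = 12 mg ÷ 251 mL = 0.04780876 mg/mL = 47.80876 mcg/mL
Rate = 473.88 mcg/hr ÷ 47.80876 mcg/mL = 9.91199 mL/hr
Volume infused so far = 9.91199 mL/hr × 6.6 hr = 65.41913 mL
Volume remaining = 251 − 65.41913 = 185.5809 mL
New rate:
Dose = 1 mcg/kg/min × 71.8 kg = 71.8 mcg/min
71.8 mcg/min × 60 min/hr = 4308 mcg/hr
Rate = 4308 mcg/hr ÷ 47.80876 mcg/mL = 90.109 mL/hr
Time remaining = 185.5809 mL ÷ 90.109 mL/hr = 2.059515 hr

2.1 hours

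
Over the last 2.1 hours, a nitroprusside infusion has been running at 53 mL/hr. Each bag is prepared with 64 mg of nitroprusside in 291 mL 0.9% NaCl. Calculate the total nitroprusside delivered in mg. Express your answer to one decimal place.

24.5 mg

Concentration = 64 mg ÷ 291 mL = 0.2199313 mg/mL = 219.9313 mcg/mL
Drug rate = 53 mL/hr × 219.9313 mcg/mL = 11656.36 mcg/hr
Total = 11656.36 mcg/hr × 2.1 hr = 24478.35 mcg = 24.47835 mg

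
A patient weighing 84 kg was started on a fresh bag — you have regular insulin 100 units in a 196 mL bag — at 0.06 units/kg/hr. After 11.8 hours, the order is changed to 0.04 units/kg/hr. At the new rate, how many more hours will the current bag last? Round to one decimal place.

12.1 hours

Initial rate:
Dose = 0.06 units/kg/hr × 84 kg = 5.04 units/hr
Concentration = 100 units ÷ 196 mL = 0.5102041 units/mL
Rate = 5.04 units/hr ÷ 0.5102041 units/mL = 9.8784 mL/hr
Volume infused so far = 9.8784 mL/hr × 11.8 hr = 116.5651 mL
Volume remaining = 196 − 116.5651 = 79.43488 mL
New rate:
Dose = 0.04 units/kg/hr × 84 kg = 3.36 units/hr
Rate = 3.36 units/hr ÷ 0.5102041 units/mL = 6.5856 mL/hr
Time remaining = 79.43488 mL ÷ 6.5856 mL/hr = 12.0619 hr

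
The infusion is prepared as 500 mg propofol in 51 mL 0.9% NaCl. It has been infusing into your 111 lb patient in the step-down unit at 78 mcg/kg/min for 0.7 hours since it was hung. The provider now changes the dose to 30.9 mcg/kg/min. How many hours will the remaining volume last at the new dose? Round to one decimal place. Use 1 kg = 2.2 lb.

Initial rate:
Weight = 111 lb ÷ 2.2 lb/kg = 50.45455 kg
Dose = 78 mcg/kg/min × 50.45455 kg = 3935.455 mcg/min
3935.455 mcg/min × 60 min/hr = 236127.3 mcg/hr
Concentration = 500 mg ÷ 51 mL = 9.803922 mg/mL = 9803.922 mcg/mL
Rate = 236127.3 mcg/hr ÷ 9803.922 mcg/mL = 24.08498 mL/hr
Volume infused so far = 24.08498 mL/hr × 0.7 hr = 16.85949 mL
Volume remaining = 51 − 16.85949 = 34.14051 mL
New rate:
Dose = 30.9 mcg/kg/min × 50.45455 kg = 1559.045 mcg/min
1559.045 mcg/min × 60 min/hr = 93542.73 mcg/hr
Rate = 93542.73 mcg/hr ÷ 9803.922 mcg/mL = 9.541358 mL/hr
Time remaining = 34.14051 mL ÷ 9.541358 mL/hr = 3.578161 hr

3.6 hours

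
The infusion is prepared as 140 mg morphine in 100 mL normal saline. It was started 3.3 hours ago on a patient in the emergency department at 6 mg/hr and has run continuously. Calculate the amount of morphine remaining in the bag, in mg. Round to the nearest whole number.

120 mg

Concentration = 140 mg ÷ 100 mL = 1.4 mg/mL
Rate = 6 mg/hr ÷ 1.4 mg/mL = 4.285714 mL/hr
Volume infused = 4.285714 mL/hr × 3.3 hr = 14.14286 mL
Volume remaining = 100 − 14.14286 = 85.85714 mL
Drug remaining = 85.85714 mL × 1.4 mg/mL = 120.2 mg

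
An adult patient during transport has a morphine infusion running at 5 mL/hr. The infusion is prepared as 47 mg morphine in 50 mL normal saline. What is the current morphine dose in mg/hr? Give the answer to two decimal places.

4.70 mg/hr

Concentration = 47 mg ÷ 50 mL = 0.94 mg/mL
Drug rate = 5 mL/hr × 0.94 mg/mL = 4.7 mg/hr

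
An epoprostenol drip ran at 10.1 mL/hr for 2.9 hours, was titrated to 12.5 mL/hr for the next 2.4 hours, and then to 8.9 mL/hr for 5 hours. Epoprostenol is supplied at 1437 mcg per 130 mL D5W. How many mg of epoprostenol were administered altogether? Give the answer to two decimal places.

1.15 mg

Concentration = 1437 mcg ÷ 130 mL = 11.05385 mcg/mL
Stage 1: 10.1 mL/hr × 2.9 hr = 29.29 mL → 29.29 mL × 11.05385 mcg/mL = 323.7672 mcg
Stage 2: 12.5 mL/hr × 2.4 hr = 30 mL → 30 mL × 11.05385 mcg/mL = 331.6154 mcg
Stage 3: 8.9 mL/hr × 5 hr = 44.5 mL → 44.5 mL × 11.05385 mcg/mL = 491.8962 mcg
Total = 323.7672 + 331.6154 + 491.8962 = 1147.279 mcg = 1.147279 mg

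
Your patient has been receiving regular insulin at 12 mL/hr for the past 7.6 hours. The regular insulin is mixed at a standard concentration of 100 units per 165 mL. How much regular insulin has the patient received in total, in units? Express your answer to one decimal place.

55.3 units

Concentration = 100 units ÷ 165 mL = 0.6060606 units/mL
Drug rate = 12 mL/hr × 0.6060606 units/mL = 7.272727 units/hr
Total = 7.272727 units/hr × 7.6 hr = 55.27273 units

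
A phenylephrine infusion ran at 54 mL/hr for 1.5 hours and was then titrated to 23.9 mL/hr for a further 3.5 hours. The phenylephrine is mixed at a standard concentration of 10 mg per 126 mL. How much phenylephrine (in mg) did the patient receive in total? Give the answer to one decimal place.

Concentration = 10 mg ÷ 126 mL = 0.07936508 mg/mL
Stage 1: 54 mL/hr × 1.5 hr = 81 mL → 81 mL × 0.07936508 mg/mL = 6.428571 mg
Stage 2: 23.9 mL/hr × 3.5 hr = 83.65 mL → 83.65 mL × 0.07936508 mg/mL = 6.638889 mg
Total = 6.428571 + 6.638889 = 13.06746 mg

13.1 mg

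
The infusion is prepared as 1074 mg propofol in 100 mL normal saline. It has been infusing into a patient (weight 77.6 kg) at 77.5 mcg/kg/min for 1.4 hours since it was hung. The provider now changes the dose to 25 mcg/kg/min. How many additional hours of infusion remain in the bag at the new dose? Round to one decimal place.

Initial rate:
Dose = 77.5 mcg/kg/min × 77.6 kg = 6014 mcg/min
6014 mcg/min × 60 min/hr = 360840 mcg/hr
Concentration = 1074 mg ÷ 100 mL = 10.74 mg/mL = 10740 mcg/mL
Rate = 360840 mcg/hr ÷ 10740 mcg/mL = 33.59777 mL/hr
Volume infused so far = 33.59777 mL/hr × 1.4 hr = 47.03687 mL
Volume remaining = 100 − 47.03687 = 52.96313 mL
New rate:
Dose = 25 mcg/kg/min × 77.6 kg = 1940 mcg/min
1940 mcg/min × 60 min/hr = 116400 mcg/hr
Rate = 116400 mcg/hr ÷ 10740 mcg/mL = 10.83799 mL/hr
Time remaining = 52.96313 mL ÷ 10.83799 mL/hr = 4.886804 hr

4.9 hours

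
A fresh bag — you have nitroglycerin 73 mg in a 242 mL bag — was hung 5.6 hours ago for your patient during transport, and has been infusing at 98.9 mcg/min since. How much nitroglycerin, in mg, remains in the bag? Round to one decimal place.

98.9 mcg/min × 60 min/hr = 5934 mcg/hr
Concentration = 73 mg ÷ 242 mL = 0.3016529 mg/mL = 301.6529 mcg/mL
Rate = 5934 mcg/hr ÷ 301.6529 mcg/mL = 19.67162 mL/hr
Volume infused = 19.67162 mL/hr × 5.6 hr = 110.1611 mL
Volume remaining = 242 − 110.1611 = 131.8389 mL
Drug remaining = 131.8389 mL × 301.6529 mcg/mL = 39769.6 mcg = 39.7696 mg

39.8 mg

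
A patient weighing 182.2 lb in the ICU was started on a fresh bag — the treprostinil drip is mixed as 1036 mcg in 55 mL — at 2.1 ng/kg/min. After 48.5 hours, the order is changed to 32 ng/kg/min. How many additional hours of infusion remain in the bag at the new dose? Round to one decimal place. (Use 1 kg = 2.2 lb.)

3.3 hours

Initial rate:
Weight = 182.2 lb ÷ 2.2 lb/kg = 82.81818 kg
Dose = 2.1 ng/kg/min × 82.81818 kg = 173.9182 ng/min
173.9182 ng/min × 60 min/hr = 10435.09 ng/hr
Concentration = 1036 mcg ÷ 55 mL = 18.83636 mcg/mL = 18836.36 ng/mL
Rate = 10435.09 ng/hr ÷ 18836.36 ng/mL = 0.5539865 mL/hr
Volume infused so far = 0.5539865 mL/hr × 48.5 hr = 26.86834 mL
Volume remaining = 55 − 26.86834 = 28.13166 mL
New rate:
Dose = 32 ng/kg/min × 82.81818 kg = 2650.182 ng/min
2650.182 ng/min × 60 min/hr = 159010.9 ng/hr
Rate = 159010.9 ng/hr ÷ 18836.36 ng/mL = 8.441699 mL/hr
Time remaining = 28.13166 mL ÷ 8.441699 mL/hr = 3.332464 hr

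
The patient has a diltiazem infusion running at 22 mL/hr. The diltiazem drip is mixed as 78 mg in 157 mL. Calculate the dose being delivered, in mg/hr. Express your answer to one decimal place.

10.9 mg/hr

Concentration = 78 mg ÷ 157 mL = 0.4968153 mg/mL
Drug rate = 22 mL/hr × 0.4968153 mg/mL = 10.92994 mg/hr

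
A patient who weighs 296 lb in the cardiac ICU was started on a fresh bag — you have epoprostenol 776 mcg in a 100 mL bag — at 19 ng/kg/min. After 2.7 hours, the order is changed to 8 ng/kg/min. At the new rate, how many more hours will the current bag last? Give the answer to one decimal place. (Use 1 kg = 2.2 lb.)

Initial rate:
Weight = 296 lb ÷ 2.2 lb/kg = 134.5455 kg
Dose = 19 ng/kg/min × 134.5455 kg = 2556.364 ng/min
2556.364 ng/min × 60 min/hr = 153381.8 ng/hr
Concentration = 776 mcg ÷ 100 mL = 7.76 mcg/mL = 7760 ng/mL
Rate = 153381.8 ng/hr ÷ 7760 ng/mL = 19.7657 mL/hr
Volume infused so far = 19.7657 mL/hr × 2.7 hr = 53.36739 mL
Volume remaining = 100 − 53.36739 = 46.63261 mL
New rate:
Dose = 8 ng/kg/min × 134.5455 kg = 1076.364 ng/min
1076.364 ng/min × 60 min/hr = 64581.82 ng/hr
Rate = 64581.82 ng/hr ÷ 7760 ng/mL = 8.322399 mL/hr
Time remaining = 46.63261 mL ÷ 8.322399 mL/hr = 5.603266 hr

5.6 hours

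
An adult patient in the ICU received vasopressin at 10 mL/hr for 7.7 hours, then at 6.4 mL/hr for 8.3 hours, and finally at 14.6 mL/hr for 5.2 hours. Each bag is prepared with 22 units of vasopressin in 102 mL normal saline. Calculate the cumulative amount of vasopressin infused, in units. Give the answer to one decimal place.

44.4 units

Concentration = 22 units ÷ 102 mL = 0.2156863 units/mL
Stage 1: 10 mL/hr × 7.7 hr = 77 mL → 77 mL × 0.2156863 units/mL = 16.60784 units
Stage 2: 6.4 mL/hr × 8.3 hr = 53.12 mL → 53.12 mL × 0.2156863 units/mL = 11.45725 units
Stage 3: 14.6 mL/hr × 5.2 hr = 75.92 mL → 75.92 mL × 0.2156863 units/mL = 16.3749 units
Total = 16.60784 + 11.45725 + 16.3749 = 44.44 units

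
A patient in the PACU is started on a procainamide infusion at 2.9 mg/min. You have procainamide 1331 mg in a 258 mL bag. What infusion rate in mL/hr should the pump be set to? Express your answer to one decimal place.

33.7 mL/hr

2.9 mg/min × 60 min/hr = 174 mg/hr
Concentration = 1331 mg ÷ 258 mL = 5.158915 mg/mL
Rate = 174 mg/hr ÷ 5.158915 mg/mL = 33.72802 mL/hr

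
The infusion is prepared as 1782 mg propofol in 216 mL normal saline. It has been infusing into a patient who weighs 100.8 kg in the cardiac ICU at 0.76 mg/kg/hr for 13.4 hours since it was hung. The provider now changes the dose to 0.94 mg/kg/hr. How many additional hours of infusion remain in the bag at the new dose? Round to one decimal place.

8.0 hours

Initial rate:
Dose = 0.76 mg/kg/hr × 100.8 kg = 76.608 mg/hr
Concentration = 1782 mg ÷ 216 mL = 8.25 mg/mL
Rate = 76.608 mg/hr ÷ 8.25 mg/mL = 9.285818 mL/hr
Volume infused so far = 9.285818 mL/hr × 13.4 hr = 124.43 mL
Volume remaining = 216 − 124.43 = 91.57004 mL
New rate:
Dose = 0.94 mg/kg/hr × 100.8 kg = 94.752 mg/hr
Rate = 94.752 mg/hr ÷ 8.25 mg/mL = 11.48509 mL/hr
Time remaining = 91.57004 mL ÷ 11.48509 mL/hr = 7.972948 hr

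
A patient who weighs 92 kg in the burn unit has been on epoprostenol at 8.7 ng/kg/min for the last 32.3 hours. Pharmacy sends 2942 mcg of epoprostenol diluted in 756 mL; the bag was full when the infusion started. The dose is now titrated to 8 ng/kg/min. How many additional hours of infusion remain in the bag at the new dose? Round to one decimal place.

Initial rate:
Dose = 8.7 ng/kg/min × 92 kg = 800.4 ng/min
800.4 ng/min × 60 min/hr = 48024 ng/hr
Concentration = 2942 mcg ÷ 756 mL = 3.891534 mcg/mL = 3891.534 ng/mL
Rate = 48024 ng/hr ÷ 3891.534 ng/mL = 12.34063 mL/hr
Volume infused so far = 12.34063 mL/hr × 32.3 hr = 398.6025 mL
Volume remaining = 756 − 398.6025 = 357.3975 mL
New rate:
Dose = 8 ng/kg/min × 92 kg = 736 ng/min
736 ng/min × 60 min/hr = 44160 ng/hr
Rate = 44160 ng/hr ÷ 3891.534 ng/mL = 11.34771 mL/hr
Time remaining = 357.3975 mL ÷ 11.34771 mL/hr = 31.49513 hr

31.5 hours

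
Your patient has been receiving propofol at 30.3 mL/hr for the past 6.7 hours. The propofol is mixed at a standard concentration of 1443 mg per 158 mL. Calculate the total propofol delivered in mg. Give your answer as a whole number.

Concentration = 1443 mg ÷ 158 mL = 9.132911 mg/mL
Drug rate = 30.3 mL/hr × 9.132911 mg/mL = 276.7272 mg/hr
Total = 276.7272 mg/hr × 6.7 hr = 1854.072 mg

1854 mg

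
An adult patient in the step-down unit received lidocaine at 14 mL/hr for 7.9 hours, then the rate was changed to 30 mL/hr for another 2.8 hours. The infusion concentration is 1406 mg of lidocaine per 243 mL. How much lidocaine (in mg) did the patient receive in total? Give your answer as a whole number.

1126 mg

Concentration = 1406 mg ÷ 243 mL = 5.786008 mg/mL
Stage 1: 14 mL/hr × 7.9 hr = 110.6 mL → 110.6 mL × 5.786008 mg/mL = 639.9325 mg
Stage 2: 30 mL/hr × 2.8 hr = 84 mL → 84 mL × 5.786008 mg/mL = 486.0247 mg
Total = 639.9325 + 486.0247 = 1125.957 mg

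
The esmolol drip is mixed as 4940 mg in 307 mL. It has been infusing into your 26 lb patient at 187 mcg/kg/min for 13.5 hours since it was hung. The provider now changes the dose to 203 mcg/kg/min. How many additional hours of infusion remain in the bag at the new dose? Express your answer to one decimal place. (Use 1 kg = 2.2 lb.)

Initial rate:
Weight = 26 lb ÷ 2.2 lb/kg = 11.81818 kg
Dose = 187 mcg/kg/min × 11.81818 kg = 2210 mcg/min
2210 mcg/min × 60 min/hr = 132600 mcg/hr
Concentration = 4940 mg ÷ 307 mL = 16.09121 mg/mL = 16091.21 mcg/mL
Rate = 132600 mcg/hr ÷ 16091.21 mcg/mL = 8.240526 mL/hr
Volume infused so far = 8.240526 mL/hr × 13.5 hr = 111.2471 mL
Volume remaining = 307 − 111.2471 = 195.7529 mL
New rate:
Dose = 203 mcg/kg/min × 11.81818 kg = 2399.091 mcg/min
2399.091 mcg/min × 60 min/hr = 143945.5 mcg/hr
Rate = 143945.5 mcg/hr ÷ 16091.21 mcg/mL = 8.945598 mL/hr
Time remaining = 195.7529 mL ÷ 8.945598 mL/hr = 21.88259 hr

21.9 hours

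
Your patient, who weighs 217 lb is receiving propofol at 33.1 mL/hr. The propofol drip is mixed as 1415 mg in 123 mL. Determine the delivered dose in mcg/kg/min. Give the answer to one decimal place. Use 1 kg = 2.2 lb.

Weight = 217 lb ÷ 2.2 lb/kg = 98.63636 kg
Concentration = 1415 mg ÷ 123 mL = 11.50407 mg/mL = 11504.07 mcg/mL
Drug rate = 33.1 mL/hr × 11504.07 mcg/mL = 380784.6 mcg/hr
380784.6 mcg/hr ÷ 60 min/hr = 6346.409 mcg/min
6346.409 mcg/min ÷ 98.63636 kg = 64.34148 mcg/kg/min

64.3 mcg/kg/min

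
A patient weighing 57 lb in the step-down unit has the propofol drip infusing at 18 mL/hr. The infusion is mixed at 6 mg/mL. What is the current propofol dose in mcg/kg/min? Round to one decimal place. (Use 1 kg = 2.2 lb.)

Weight = 57 lb ÷ 2.2 lb/kg = 25.90909 kg
Concentration = 6 mg/mL = 6000 mcg/mL
Drug rate = 18 mL/hr × 6000 mcg/mL = 108000 mcg/hr
108000 mcg/hr ÷ 60 min/hr = 1800 mcg/min
1800 mcg/min ÷ 25.90909 kg = 69.47368 mcg/kg/min

69.5 mcg/kg/min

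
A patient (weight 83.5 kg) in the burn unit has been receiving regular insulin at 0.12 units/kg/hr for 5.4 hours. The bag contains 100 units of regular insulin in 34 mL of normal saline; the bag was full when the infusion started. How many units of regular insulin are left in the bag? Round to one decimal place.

45.9 units

Dose = 0.12 units/kg/hr × 83.5 kg = 10.02 units/hr
Concentration = 100 units ÷ 34 mL = 2.941176 units/mL
Rate = 10.02 units/hr ÷ 2.941176 units/mL = 3.4068 mL/hr
Volume infused = 3.4068 mL/hr × 5.4 hr = 18.39672 mL
Volume remaining = 34 − 18.39672 = 15.60328 mL
Drug remaining = 15.60328 mL × 2.941176 units/mL = 45.892 units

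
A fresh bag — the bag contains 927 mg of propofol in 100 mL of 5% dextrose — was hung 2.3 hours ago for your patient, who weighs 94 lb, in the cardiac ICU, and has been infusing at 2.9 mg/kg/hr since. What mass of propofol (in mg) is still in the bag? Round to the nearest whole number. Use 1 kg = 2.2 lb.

642 mg

Weight = 94 lb ÷ 2.2 lb/kg = 42.72727 kg
Dose = 2.9 mg/kg/hr × 42.72727 kg = 123.9091 mg/hr
Concentration = 927 mg ÷ 100 mL = 9.27 mg/mL
Rate = 123.9091 mg/hr ÷ 9.27 mg/mL = 13.36668 mL/hr
Volume infused = 13.36668 mL/hr × 2.3 hr = 30.74336 mL
Volume remaining = 100 − 30.74336 = 69.25664 mL
Drug remaining = 69.25664 mL × 9.27 mg/mL = 642.0091 mg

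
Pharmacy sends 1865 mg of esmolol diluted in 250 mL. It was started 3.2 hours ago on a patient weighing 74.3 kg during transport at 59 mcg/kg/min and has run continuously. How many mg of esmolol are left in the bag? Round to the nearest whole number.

Dose = 59 mcg/kg/min × 74.3 kg = 4383.7 mcg/min
4383.7 mcg/min × 60 min/hr = 263022 mcg/hr
Concentration = 1865 mg ÷ 250 mL = 7.46 mg/mL = 7460 mcg/mL
Rate = 263022 mcg/hr ÷ 7460 mcg/mL = 35.25764 mL/hr
Volume infused = 35.25764 mL/hr × 3.2 hr = 112.8245 mL
Volume remaining = 250 − 112.8245 = 137.1755 mL
Drug remaining = 137.1755 mL × 7460 mcg/mL = 1023330 mcg = 1023.33 mg

1023 mg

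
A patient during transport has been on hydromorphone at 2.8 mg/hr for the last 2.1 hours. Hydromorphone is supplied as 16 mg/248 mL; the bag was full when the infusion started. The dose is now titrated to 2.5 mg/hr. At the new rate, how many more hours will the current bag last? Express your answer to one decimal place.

4.0 hours

Initial rate:
Concentration = 16 mg ÷ 248 mL = 0.06451613 mg/mL
Rate = 2.8 mg/hr ÷ 0.06451613 mg/mL = 43.4 mL/hr
Volume infused so far = 43.4 mL/hr × 2.1 hr = 91.14 mL
Volume remaining = 248 − 91.14 = 156.86 mL
New rate:
Rate = 2.5 mg/hr ÷ 0.06451613 mg/mL = 38.75 mL/hr
Time remaining = 156.86 mL ÷ 38.75 mL/hr = 4.048 hr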